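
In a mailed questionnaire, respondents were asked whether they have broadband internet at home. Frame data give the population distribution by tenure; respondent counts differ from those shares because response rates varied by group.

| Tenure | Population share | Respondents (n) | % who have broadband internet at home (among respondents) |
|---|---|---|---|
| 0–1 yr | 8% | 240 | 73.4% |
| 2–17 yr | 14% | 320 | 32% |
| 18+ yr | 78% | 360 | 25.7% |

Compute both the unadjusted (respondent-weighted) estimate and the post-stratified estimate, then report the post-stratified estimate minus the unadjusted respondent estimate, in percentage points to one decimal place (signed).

Naive respondent-only estimate (weights = respondent counts):
  (240/920)×73.4 + (320/920)×32 + (360/920)×25.7 = 40.3348%
Reweighting by population tenure shares:
  0.08×73.4 + 0.14×32 + 0.78×25.7 = 30.398%
Difference = 30.398 − 40.3348 = -9.9368 pp.

-9.9 percentage points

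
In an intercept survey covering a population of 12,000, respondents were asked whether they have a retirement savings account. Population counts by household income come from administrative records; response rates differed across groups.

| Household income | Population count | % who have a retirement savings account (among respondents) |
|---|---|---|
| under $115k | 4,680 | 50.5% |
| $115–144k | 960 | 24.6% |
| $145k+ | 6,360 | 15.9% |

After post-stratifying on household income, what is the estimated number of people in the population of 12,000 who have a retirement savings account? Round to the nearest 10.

3,610

Apply each group's respondent rate to its population count:
  under $115k: 4,680 × 50.5% = 2363.4
  $115–144k: 960 × 24.6% = 236.16
  $145k+: 6,360 × 15.9% = 1011.24
Estimated total = 3610.8 → 3,610.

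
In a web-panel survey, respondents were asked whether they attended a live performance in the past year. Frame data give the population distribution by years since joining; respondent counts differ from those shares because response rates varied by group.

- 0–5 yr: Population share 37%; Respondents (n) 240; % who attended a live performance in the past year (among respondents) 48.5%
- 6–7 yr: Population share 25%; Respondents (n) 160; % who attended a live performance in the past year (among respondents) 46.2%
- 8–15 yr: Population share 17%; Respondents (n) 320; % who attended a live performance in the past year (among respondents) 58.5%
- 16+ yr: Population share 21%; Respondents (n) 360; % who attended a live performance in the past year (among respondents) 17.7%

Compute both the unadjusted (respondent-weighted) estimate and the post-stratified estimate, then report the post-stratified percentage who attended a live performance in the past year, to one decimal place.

Naive respondent-only estimate (weights = respondent counts):
  (240/1080)×48.5 + (160/1080)×46.2 + (320/1080)×58.5 + (360/1080)×17.7 = 40.8556%
Post-stratified estimate weights by population shares:
  0.37×48.5 + 0.25×46.2 + 0.17×58.5 + 0.21×17.7 = 43.157%

43.2%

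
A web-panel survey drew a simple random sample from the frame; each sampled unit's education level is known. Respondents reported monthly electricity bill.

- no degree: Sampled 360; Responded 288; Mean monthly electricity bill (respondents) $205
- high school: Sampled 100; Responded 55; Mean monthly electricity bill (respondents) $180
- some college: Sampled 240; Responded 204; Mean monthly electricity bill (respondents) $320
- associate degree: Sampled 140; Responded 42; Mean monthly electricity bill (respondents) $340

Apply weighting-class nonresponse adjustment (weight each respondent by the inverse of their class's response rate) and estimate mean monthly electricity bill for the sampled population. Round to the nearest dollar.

Class response rates: no degree 288/360 = 80%, high school 55/100 = 55%, some college 204/240 = 85%, associate degree 42/140 = 30%.
Inverse-response-rate weighting restores each class to its sampled count, so class totals weight by n_sampled:
  no degree: 360 × 205 = 73,800
  high school: 100 × 180 = 18,000
  some college: 240 × 320 = 76,800
  associate degree: 140 × 340 = 47,600
Adjusted estimate = 216,200 / 840 = 257.381 → $257.

$257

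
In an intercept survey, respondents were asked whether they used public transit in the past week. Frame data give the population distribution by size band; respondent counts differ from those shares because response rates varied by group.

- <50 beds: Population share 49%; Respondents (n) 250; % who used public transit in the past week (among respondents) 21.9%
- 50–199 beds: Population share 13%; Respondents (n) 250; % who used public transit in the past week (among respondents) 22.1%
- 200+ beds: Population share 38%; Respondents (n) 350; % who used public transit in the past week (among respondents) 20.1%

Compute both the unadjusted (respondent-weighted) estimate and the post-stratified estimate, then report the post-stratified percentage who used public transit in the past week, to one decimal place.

21.2%

Without adjustment, the pooled respondent share is:
  (250/850)×21.9 + (250/850)×22.1 + (350/850)×20.1 = 21.2176%
Post-stratifying to population shares instead:
  0.49×21.9 + 0.13×22.1 + 0.38×20.1 = 21.242%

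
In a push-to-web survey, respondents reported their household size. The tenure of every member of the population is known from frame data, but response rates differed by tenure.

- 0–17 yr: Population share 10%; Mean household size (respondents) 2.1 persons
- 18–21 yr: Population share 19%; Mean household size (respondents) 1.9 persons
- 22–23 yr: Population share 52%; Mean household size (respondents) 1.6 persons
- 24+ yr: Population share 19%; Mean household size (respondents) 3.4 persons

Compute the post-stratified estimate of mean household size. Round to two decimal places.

2.05

Post-stratification weights by population share, not respondent share:
  0–17 yr: 0.1 × 2.1 = 0.21
  18–21 yr: 0.19 × 1.9 = 0.361
  22–23 yr: 0.52 × 1.6 = 0.832
  24+ yr: 0.19 × 3.4 = 0.646
Post-stratified estimate = 2.049 → 2.05.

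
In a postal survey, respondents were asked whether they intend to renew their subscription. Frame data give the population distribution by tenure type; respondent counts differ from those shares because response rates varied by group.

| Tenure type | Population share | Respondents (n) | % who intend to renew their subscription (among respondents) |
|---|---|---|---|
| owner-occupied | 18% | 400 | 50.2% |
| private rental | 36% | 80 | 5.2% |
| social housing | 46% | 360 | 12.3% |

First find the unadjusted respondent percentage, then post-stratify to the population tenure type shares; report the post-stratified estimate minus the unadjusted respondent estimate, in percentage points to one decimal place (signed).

Naive respondent-only estimate (weights = respondent counts):
  (400/840)×50.2 + (80/840)×5.2 + (360/840)×12.3 = 29.6714%
Post-stratifying to population shares instead:
  0.18×50.2 + 0.36×5.2 + 0.46×12.3 = 16.566%
Difference = 16.566 − 29.6714 = -13.1054 pp.

-13.1 percentage points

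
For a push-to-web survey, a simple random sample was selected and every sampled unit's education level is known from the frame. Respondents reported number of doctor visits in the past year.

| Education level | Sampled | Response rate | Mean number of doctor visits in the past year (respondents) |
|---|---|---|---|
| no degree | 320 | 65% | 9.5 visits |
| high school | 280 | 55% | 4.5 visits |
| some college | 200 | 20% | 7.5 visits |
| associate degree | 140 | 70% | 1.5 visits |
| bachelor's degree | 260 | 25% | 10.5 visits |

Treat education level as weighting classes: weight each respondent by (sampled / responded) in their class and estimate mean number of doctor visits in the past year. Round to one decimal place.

Each respondent's weight = sampled/responded in their class; summing within a class gives n_sampled, so:
  no degree: 320 × 9.5 = 3040
  high school: 280 × 4.5 = 1260
  some college: 200 × 7.5 = 1500
  associate degree: 140 × 1.5 = 210
  bachelor's degree: 260 × 10.5 = 2730
Adjusted estimate = 8740 / 1,200 = 7.28333 → 7.3.

7.3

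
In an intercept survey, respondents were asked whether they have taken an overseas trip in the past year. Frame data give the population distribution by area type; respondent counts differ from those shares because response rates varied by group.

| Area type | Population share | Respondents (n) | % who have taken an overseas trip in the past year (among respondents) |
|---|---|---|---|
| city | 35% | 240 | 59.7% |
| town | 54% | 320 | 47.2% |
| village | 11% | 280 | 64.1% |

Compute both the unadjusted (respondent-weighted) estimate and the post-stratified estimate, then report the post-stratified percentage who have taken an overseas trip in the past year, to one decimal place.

Unadjusted (pooled respondent) estimate weights by respondent counts:
  (240/840)×59.7 + (320/840)×47.2 + (280/840)×64.1 = 56.4048%
Reweighting by population area type shares:
  0.35×59.7 + 0.54×47.2 + 0.11×64.1 = 53.434%

53.4%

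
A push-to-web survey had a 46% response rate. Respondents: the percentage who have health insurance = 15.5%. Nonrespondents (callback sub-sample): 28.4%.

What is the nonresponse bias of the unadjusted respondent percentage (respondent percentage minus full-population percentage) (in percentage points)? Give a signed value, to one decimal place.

-7.0 percentage points

Nonresponse fraction = 1 − 0.46 = 0.54.
Bias = (nonresponse fraction) × (respondent percentage − nonrespondent percentage)
     = 0.54 × (15.5 − 28.4) = 0.54 × -12.9 = -6.966.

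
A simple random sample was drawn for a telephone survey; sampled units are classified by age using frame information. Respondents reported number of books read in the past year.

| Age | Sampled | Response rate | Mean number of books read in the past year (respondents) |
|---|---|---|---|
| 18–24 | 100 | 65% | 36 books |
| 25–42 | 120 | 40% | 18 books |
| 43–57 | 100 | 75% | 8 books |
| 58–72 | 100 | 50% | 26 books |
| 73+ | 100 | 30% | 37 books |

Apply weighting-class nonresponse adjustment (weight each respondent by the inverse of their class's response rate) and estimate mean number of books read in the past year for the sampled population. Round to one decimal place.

Each respondent's weight = sampled/responded in their class; summing within a class gives n_sampled, so:
  18–24: 100 × 36 = 3600
  25–42: 120 × 18 = 2160
  43–57: 100 × 8 = 800
  58–72: 100 × 26 = 2600
  73+: 100 × 37 = 3700
Adjusted estimate = 12,860 / 520 = 24.7308 → 24.7.

24.7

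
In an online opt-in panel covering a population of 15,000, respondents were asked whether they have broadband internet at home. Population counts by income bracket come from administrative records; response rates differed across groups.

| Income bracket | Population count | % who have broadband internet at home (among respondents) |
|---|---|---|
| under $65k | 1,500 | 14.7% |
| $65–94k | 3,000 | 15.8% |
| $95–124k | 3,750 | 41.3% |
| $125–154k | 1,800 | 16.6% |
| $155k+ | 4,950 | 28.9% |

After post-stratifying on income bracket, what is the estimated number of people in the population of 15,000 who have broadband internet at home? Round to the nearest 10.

Each cell contributes its population count × the respondent rate:
  under $65k: 1,500 × 14.7% = 220.5
  $65–94k: 3,000 × 15.8% = 474
  $95–124k: 3,750 × 41.3% = 1548.75
  $125–154k: 1,800 × 16.6% = 298.8
  $155k+: 4,950 × 28.9% = 1430.55
Estimated total = 3972.6 → 3,970.

3,970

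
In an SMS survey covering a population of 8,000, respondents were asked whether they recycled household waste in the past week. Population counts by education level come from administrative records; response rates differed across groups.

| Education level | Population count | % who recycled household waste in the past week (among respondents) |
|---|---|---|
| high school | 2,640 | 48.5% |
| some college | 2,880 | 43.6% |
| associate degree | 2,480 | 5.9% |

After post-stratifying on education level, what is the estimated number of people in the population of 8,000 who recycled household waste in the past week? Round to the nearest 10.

2,680

Estimated count per cell = population count × respondent percentage:
  high school: 2,640 × 48.5% = 1280.4
  some college: 2,880 × 43.6% = 1255.68
  associate degree: 2,480 × 5.9% = 146.32
Estimated total = 2682.4 → 2,680.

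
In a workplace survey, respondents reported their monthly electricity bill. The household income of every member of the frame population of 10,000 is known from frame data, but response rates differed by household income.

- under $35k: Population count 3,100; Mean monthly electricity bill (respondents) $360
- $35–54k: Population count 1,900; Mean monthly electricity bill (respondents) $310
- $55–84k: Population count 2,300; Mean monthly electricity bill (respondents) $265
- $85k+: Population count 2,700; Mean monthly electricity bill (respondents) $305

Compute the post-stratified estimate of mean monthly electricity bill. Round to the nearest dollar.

Reweight to the known household income distribution:
  under $35k: (3,100/10,000) × 360 = 111.6
  $35–54k: (1,900/10,000) × 310 = 58.9
  $55–84k: (2,300/10,000) × 265 = 60.95
  $85k+: (2,700/10,000) × 305 = 82.35
Post-stratified estimate = 313.8 → $314.

$314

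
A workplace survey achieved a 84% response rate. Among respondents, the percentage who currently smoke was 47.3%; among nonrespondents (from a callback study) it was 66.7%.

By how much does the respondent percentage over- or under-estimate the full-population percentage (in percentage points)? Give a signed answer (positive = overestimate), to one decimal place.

Nonresponse fraction = 1 − 0.84 = 0.16.
Bias = (nonresponse fraction) × (respondent percentage − nonrespondent percentage)
     = 0.16 × (47.3 − 66.7) = 0.16 × -19.4 = -3.104.

-3.1 percentage points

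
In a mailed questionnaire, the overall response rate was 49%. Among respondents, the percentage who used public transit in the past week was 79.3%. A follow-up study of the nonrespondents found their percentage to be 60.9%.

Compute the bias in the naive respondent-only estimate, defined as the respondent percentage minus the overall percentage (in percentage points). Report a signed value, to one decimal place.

+9.4 percentage points

Nonresponse fraction = 1 − 0.49 = 0.51.
Bias = (nonresponse fraction) × (respondent percentage − nonrespondent percentage)
     = 0.51 × (79.3 − 60.9) = 0.51 × 18.4 = 9.384.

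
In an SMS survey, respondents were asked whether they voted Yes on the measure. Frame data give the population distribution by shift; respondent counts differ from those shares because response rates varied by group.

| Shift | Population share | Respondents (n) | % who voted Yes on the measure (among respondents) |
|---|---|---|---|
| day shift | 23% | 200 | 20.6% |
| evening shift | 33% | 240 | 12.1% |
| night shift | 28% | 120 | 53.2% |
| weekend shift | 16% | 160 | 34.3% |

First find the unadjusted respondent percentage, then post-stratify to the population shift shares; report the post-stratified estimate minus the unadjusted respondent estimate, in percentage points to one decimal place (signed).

+2.9 percentage points

Unadjusted (pooled respondent) estimate weights by respondent counts:
  (200/720)×20.6 + (240/720)×12.1 + (120/720)×53.2 + (160/720)×34.3 = 26.2444%
Post-stratified estimate weights by population shares:
  0.23×20.6 + 0.33×12.1 + 0.28×53.2 + 0.16×34.3 = 29.115%
Difference = 29.115 − 26.2444 = 2.8706 pp.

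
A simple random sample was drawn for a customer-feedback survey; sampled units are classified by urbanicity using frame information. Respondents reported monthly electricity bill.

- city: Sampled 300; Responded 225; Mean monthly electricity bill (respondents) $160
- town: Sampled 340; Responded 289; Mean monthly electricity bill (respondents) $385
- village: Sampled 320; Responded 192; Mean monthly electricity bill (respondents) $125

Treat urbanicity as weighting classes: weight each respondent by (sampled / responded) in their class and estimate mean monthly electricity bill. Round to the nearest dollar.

$228

Response rates by class: city 225/300 = 75%, town 289/340 = 85%, village 192/320 = 60%.
Weighting each respondent by the inverse class response rate inflates each class back to its sampled size, so the class weight is n_sampled:
  city: 300 × 160 = 48,000
  town: 340 × 385 = 130,900
  village: 320 × 125 = 40,000
Adjusted estimate = 218,900 / 960 = 228.021 → $228.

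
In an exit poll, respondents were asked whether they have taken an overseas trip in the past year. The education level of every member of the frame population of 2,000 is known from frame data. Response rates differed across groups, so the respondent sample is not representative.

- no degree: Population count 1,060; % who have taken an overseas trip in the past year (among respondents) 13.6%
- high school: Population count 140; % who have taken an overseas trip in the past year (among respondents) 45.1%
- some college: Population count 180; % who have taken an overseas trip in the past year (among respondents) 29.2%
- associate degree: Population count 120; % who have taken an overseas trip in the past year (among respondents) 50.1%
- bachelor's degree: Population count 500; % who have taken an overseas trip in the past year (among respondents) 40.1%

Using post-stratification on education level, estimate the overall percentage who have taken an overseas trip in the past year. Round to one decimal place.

26.0%

Weight each group's respondent value by its population share:
  no degree: (1,060/2,000) × 13.6 = 7.208
  high school: (140/2,000) × 45.1 = 3.157
  some college: (180/2,000) × 29.2 = 2.628
  associate degree: (120/2,000) × 50.1 = 3.006
  bachelor's degree: (500/2,000) × 40.1 = 10.025
Post-stratified estimate = 26.024 → 26.0%.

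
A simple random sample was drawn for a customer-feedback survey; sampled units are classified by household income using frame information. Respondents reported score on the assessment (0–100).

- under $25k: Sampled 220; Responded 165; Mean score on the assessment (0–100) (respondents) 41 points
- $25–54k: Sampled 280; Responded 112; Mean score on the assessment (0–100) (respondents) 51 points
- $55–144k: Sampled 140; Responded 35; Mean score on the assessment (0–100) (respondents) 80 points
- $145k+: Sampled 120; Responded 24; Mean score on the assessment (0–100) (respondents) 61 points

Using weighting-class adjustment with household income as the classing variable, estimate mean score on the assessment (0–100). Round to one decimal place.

Class response rates: under $25k 165/220 = 75%, $25–54k 112/280 = 40%, $55–144k 35/140 = 25%, $145k+ 24/120 = 20%.
Inverse-response-rate weighting restores each class to its sampled count, so class totals weight by n_sampled:
  under $25k: 220 × 41 = 9020
  $25–54k: 280 × 51 = 14,280
  $55–144k: 140 × 80 = 11,200
  $145k+: 120 × 61 = 7320
Adjusted estimate = 41,820 / 760 = 55.0263 → 55.0.

55.0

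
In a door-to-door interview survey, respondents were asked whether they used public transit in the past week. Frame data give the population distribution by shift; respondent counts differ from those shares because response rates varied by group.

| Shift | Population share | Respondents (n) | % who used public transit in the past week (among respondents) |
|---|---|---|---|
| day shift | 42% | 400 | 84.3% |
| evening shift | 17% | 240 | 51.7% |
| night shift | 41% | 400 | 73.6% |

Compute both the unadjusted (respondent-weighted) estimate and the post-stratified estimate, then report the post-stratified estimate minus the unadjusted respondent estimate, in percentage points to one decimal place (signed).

+1.7 percentage points

Without adjustment, the pooled respondent share is:
  (400/1040)×84.3 + (240/1040)×51.7 + (400/1040)×73.6 = 72.6615%
Post-stratifying to population shares instead:
  0.42×84.3 + 0.17×51.7 + 0.41×73.6 = 74.371%
Difference = 74.371 − 72.6615 = 1.7095 pp.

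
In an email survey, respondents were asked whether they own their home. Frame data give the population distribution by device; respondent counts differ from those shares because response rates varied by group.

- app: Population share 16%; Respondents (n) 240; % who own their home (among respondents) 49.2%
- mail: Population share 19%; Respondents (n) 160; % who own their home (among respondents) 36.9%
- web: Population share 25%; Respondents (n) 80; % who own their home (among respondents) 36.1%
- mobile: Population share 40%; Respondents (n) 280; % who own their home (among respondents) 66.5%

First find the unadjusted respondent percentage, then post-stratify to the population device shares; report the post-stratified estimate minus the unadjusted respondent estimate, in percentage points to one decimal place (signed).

-1.1 percentage points

Naive respondent-only estimate (weights = respondent counts):
  (240/760)×49.2 + (160/760)×36.9 + (80/760)×36.1 + (280/760)×66.5 = 51.6053%
Post-stratifying to population shares instead:
  0.16×49.2 + 0.19×36.9 + 0.25×36.1 + 0.4×66.5 = 50.508%
Difference = 50.508 − 51.6053 = -1.0973 pp.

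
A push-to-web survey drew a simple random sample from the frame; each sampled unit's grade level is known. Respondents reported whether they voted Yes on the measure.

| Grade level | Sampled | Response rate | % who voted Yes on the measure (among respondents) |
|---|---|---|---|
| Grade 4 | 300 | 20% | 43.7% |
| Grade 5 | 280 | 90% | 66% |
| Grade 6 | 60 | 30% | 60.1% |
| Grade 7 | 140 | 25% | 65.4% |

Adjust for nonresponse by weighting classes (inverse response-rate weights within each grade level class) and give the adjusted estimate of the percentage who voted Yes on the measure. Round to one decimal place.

56.9%

Inverse-response-rate weighting restores each class to its sampled count, so class totals weight by n_sampled:
  Grade 4: 300 × 43.7 = 13,110
  Grade 5: 280 × 66 = 18,480
  Grade 6: 60 × 60.1 = 3606
  Grade 7: 140 × 65.4 = 9156
Adjusted estimate = 44,352 / 780 = 56.8615 → 56.9%.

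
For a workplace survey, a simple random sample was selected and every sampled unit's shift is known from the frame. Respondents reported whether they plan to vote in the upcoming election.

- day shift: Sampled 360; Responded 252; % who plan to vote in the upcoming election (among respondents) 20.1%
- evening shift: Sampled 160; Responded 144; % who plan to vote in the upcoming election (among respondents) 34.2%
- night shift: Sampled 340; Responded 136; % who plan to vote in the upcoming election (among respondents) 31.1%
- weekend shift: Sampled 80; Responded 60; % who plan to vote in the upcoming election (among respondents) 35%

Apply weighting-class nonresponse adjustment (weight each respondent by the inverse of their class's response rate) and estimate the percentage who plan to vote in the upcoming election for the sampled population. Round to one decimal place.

27.7%

Response rates by class: day shift 252/360 = 70%, evening shift 144/160 = 90%, night shift 136/340 = 40%, weekend shift 60/80 = 75%.
Inverse-response-rate weighting restores each class to its sampled count, so class totals weight by n_sampled:
  day shift: 360 × 20.1 = 7236
  evening shift: 160 × 34.2 = 5472
  night shift: 340 × 31.1 = 10,574
  weekend shift: 80 × 35 = 2800
Adjusted estimate = 26,082 / 940 = 27.7468 → 27.7%.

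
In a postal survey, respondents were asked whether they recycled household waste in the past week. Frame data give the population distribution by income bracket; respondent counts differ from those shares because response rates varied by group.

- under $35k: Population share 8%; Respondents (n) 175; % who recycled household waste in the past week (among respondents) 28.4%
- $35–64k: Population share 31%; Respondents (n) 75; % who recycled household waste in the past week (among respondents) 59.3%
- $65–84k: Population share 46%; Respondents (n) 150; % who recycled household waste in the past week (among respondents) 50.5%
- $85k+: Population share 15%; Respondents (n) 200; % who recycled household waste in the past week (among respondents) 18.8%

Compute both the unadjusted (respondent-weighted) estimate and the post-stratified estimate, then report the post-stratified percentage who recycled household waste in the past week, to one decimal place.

Unadjusted (pooled respondent) estimate weights by respondent counts:
  (175/600)×28.4 + (75/600)×59.3 + (150/600)×50.5 + (200/600)×18.8 = 34.5875%
Post-stratified estimate weights by population shares:
  0.08×28.4 + 0.31×59.3 + 0.46×50.5 + 0.15×18.8 = 46.705%

46.7%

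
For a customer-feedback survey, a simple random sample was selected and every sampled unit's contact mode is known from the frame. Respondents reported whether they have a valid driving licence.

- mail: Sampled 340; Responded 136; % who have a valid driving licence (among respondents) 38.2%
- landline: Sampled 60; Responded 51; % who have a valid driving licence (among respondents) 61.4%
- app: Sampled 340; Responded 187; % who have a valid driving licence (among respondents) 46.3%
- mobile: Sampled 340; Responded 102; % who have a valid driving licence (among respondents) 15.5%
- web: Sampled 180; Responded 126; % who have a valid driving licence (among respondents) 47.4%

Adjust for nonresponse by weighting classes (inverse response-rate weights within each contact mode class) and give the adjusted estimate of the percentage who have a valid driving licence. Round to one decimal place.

36.7%

Response rates by class: mail 136/340 = 40%, landline 51/60 = 85%, app 187/340 = 55%, mobile 102/340 = 30%, web 126/180 = 70%.
Weighting each respondent by the inverse class response rate inflates each class back to its sampled size, so the class weight is n_sampled:
  mail: 340 × 38.2 = 12988
  landline: 60 × 61.4 = 3684
  app: 340 × 46.3 = 15742
  mobile: 340 × 15.5 = 5270
  web: 180 × 47.4 = 8532
Adjusted estimate = 46,216 / 1,260 = 36.6794 → 36.7%.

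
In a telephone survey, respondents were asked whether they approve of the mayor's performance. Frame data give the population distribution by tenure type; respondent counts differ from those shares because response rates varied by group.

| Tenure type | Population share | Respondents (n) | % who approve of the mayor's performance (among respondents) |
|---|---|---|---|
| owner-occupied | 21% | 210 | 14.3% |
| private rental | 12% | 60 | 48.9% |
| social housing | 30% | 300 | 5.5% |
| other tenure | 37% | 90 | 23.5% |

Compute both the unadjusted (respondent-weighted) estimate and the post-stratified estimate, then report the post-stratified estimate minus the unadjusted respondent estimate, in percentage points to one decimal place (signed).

+4.5 percentage points

Without adjustment, the pooled respondent share is:
  (210/660)×14.3 + (60/660)×48.9 + (300/660)×5.5 + (90/660)×23.5 = 14.7%
Reweighting by population tenure type shares:
  0.21×14.3 + 0.12×48.9 + 0.3×5.5 + 0.37×23.5 = 19.216%
Difference = 19.216 − 14.7 = 4.516 pp.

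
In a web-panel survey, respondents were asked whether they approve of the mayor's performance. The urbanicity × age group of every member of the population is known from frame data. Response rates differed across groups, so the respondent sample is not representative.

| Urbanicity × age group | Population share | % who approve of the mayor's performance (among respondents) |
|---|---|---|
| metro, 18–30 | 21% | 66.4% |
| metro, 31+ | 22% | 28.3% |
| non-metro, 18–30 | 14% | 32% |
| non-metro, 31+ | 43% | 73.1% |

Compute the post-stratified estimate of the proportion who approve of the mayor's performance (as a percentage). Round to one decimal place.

56.1%

Each cell contributes population-share × respondent value:
  metro, 18–30: 0.21 × 66.4 = 13.944
  metro, 31+: 0.22 × 28.3 = 6.226
  non-metro, 18–30: 0.14 × 32 = 4.48
  non-metro, 31+: 0.43 × 73.1 = 31.433
Post-stratified estimate = 56.083 → 56.1%.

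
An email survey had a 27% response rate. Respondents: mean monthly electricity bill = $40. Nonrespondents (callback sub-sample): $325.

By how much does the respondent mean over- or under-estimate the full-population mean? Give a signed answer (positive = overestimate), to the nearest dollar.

-$208

Nonresponse fraction = 1 − 0.27 = 0.73.
Bias = (nonresponse fraction) × (respondent mean − nonrespondent mean)
     = 0.73 × (40 − 325) = 0.73 × -285 = -208.05.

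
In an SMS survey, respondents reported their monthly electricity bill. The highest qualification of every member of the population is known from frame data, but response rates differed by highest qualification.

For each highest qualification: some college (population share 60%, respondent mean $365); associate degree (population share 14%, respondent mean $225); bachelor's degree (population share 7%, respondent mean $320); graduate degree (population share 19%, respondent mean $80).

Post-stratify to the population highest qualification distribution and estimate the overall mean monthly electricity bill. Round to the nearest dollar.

Weight each group's respondent value by its population share:
  some college: 0.6 × 365 = 219
  associate degree: 0.14 × 225 = 31.5
  bachelor's degree: 0.07 × 320 = 22.4
  graduate degree: 0.19 × 80 = 15.2
Post-stratified estimate = 288.1 → $288.

$288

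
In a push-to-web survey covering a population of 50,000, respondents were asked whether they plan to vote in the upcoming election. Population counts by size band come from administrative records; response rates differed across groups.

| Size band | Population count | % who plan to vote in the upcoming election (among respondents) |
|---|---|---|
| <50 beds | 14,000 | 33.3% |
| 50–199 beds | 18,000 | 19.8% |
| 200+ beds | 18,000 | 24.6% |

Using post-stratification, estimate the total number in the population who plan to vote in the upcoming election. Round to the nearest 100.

Apply each group's respondent rate to its population count:
  <50 beds: 14,000 × 33.3% = 4662
  50–199 beds: 18,000 × 19.8% = 3564
  200+ beds: 18,000 × 24.6% = 4428
Estimated total = 12,654 → 12,700.

12,700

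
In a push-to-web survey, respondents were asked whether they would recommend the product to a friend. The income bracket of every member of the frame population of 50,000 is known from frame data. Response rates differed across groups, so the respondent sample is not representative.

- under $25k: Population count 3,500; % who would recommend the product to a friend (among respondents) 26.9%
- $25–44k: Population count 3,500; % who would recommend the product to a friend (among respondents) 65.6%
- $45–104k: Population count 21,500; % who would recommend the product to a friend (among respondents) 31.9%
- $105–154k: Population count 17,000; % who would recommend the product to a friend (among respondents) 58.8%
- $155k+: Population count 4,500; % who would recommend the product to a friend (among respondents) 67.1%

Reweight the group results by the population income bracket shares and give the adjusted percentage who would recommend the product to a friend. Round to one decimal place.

Weight each group's respondent value by its population share:
  under $25k: (3,500/50,000) × 26.9 = 1.883
  $25–44k: (3,500/50,000) × 65.6 = 4.592
  $45–104k: (21,500/50,000) × 31.9 = 13.717
  $105–154k: (17,000/50,000) × 58.8 = 19.992
  $155k+: (4,500/50,000) × 67.1 = 6.039
Post-stratified estimate = 46.223 → 46.2%.

46.2%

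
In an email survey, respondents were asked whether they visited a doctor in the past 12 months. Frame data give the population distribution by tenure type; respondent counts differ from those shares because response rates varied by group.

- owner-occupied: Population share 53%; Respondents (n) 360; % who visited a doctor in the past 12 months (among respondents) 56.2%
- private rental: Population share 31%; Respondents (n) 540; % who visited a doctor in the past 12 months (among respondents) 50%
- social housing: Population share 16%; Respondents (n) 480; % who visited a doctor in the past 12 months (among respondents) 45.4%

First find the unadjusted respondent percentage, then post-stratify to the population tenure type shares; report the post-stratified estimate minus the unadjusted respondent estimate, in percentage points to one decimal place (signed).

Unadjusted (pooled respondent) estimate weights by respondent counts:
  (360/1380)×56.2 + (540/1380)×50 + (480/1380)×45.4 = 50.0174%
Reweighting by population tenure type shares:
  0.53×56.2 + 0.31×50 + 0.16×45.4 = 52.55%
Difference = 52.55 − 50.0174 = 2.5326 pp.

+2.5 percentage points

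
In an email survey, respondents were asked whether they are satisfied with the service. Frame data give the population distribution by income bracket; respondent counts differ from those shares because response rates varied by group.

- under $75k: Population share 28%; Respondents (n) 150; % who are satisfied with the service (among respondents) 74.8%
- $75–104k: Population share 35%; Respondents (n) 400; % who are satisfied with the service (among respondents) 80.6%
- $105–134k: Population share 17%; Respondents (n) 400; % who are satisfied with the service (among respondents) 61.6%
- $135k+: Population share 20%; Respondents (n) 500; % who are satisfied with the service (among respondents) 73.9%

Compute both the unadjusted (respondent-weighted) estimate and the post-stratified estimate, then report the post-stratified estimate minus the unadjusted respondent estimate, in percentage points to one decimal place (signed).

+2.0 percentage points

Unadjusted (pooled respondent) estimate weights by respondent counts:
  (150/1450)×74.8 + (400/1450)×80.6 + (400/1450)×61.6 + (500/1450)×73.9 = 72.4483%
Post-stratified estimate weights by population shares:
  0.28×74.8 + 0.35×80.6 + 0.17×61.6 + 0.2×73.9 = 74.406%
Difference = 74.406 − 72.4483 = 1.9577 pp.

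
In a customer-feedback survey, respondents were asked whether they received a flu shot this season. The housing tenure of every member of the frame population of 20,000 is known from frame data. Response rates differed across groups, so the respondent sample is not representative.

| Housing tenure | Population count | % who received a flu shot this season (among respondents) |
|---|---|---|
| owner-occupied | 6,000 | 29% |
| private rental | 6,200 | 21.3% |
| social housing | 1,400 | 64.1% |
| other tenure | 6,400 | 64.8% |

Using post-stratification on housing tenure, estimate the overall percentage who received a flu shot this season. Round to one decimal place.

Reweight to the known housing tenure distribution:
  owner-occupied: (6,000/20,000) × 29 = 8.7
  private rental: (6,200/20,000) × 21.3 = 6.603
  social housing: (1,400/20,000) × 64.1 = 4.487
  other tenure: (6,400/20,000) × 64.8 = 20.736
Post-stratified estimate = 40.526 → 40.5%.

40.5%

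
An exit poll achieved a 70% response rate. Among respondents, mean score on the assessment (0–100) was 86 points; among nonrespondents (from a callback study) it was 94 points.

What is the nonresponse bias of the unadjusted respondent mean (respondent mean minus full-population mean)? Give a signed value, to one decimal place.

-2.4

Nonresponse fraction = 1 − 0.7 = 0.3.
Bias = (nonresponse fraction) × (respondent mean − nonrespondent mean)
     = 0.3 × (86 − 94) = 0.3 × -8 = -2.4.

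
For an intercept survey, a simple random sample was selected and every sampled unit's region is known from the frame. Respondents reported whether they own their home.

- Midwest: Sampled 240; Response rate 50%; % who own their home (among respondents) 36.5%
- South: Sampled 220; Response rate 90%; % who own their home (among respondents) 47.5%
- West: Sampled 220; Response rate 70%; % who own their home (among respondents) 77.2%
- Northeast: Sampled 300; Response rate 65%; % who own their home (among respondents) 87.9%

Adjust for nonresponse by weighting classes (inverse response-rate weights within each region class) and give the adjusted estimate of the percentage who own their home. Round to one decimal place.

Each respondent's weight = sampled/responded in their class; summing within a class gives n_sampled, so:
  Midwest: 240 × 36.5 = 8760
  South: 220 × 47.5 = 10,450
  West: 220 × 77.2 = 16,984
  Northeast: 300 × 87.9 = 26,370
Adjusted estimate = 62,564 / 980 = 63.8408 → 63.8%.

63.8%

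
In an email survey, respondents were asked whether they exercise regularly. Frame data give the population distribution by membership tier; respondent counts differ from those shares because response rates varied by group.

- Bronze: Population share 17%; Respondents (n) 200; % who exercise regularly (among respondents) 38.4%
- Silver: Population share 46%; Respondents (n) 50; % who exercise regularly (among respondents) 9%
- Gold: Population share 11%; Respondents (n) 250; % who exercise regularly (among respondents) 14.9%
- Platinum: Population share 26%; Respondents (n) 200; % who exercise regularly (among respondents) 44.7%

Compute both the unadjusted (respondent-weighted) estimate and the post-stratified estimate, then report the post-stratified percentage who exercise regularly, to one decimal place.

23.9%

Unadjusted (pooled respondent) estimate weights by respondent counts:
  (200/700)×38.4 + (50/700)×9 + (250/700)×14.9 + (200/700)×44.7 = 29.7071%
Post-stratified estimate weights by population shares:
  0.17×38.4 + 0.46×9 + 0.11×14.9 + 0.26×44.7 = 23.929%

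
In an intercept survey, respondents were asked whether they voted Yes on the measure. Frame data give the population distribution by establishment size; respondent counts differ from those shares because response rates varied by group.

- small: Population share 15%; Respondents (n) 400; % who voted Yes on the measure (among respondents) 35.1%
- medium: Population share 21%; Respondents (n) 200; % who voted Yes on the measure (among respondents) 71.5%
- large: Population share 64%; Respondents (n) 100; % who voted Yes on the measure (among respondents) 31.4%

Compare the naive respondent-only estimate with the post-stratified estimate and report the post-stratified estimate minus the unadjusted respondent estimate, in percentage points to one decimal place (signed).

Naive respondent-only estimate (weights = respondent counts):
  (400/700)×35.1 + (200/700)×71.5 + (100/700)×31.4 = 44.9714%
Reweighting by population establishment size shares:
  0.15×35.1 + 0.21×71.5 + 0.64×31.4 = 40.376%
Difference = 40.376 − 44.9714 = -4.5954 pp.

-4.6 percentage points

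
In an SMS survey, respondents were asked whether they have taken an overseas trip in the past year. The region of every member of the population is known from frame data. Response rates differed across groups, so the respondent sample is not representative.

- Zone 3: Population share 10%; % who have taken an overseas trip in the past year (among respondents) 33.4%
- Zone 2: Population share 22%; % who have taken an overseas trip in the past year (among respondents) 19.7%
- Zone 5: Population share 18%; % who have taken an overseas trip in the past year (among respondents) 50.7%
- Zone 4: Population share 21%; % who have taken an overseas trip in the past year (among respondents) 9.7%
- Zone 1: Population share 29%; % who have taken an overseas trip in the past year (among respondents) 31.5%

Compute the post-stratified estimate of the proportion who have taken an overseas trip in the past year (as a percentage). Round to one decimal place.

Post-stratification weights by population share, not respondent share:
  Zone 3: 0.1 × 33.4 = 3.34
  Zone 2: 0.22 × 19.7 = 4.334
  Zone 5: 0.18 × 50.7 = 9.126
  Zone 4: 0.21 × 9.7 = 2.037
  Zone 1: 0.29 × 31.5 = 9.135
Post-stratified estimate = 27.972 → 28.0%.

28.0%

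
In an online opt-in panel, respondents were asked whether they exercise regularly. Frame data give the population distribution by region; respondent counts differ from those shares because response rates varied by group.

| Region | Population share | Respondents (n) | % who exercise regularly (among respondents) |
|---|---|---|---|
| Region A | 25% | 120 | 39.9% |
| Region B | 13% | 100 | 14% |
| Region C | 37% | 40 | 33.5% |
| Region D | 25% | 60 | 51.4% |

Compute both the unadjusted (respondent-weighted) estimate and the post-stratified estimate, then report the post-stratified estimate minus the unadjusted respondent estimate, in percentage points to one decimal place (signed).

Naive respondent-only estimate (weights = respondent counts):
  (120/320)×39.9 + (100/320)×14 + (40/320)×33.5 + (60/320)×51.4 = 33.1625%
Post-stratifying to population shares instead:
  0.25×39.9 + 0.13×14 + 0.37×33.5 + 0.25×51.4 = 37.04%
Difference = 37.04 − 33.1625 = 3.8775 pp.

+3.9 percentage points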